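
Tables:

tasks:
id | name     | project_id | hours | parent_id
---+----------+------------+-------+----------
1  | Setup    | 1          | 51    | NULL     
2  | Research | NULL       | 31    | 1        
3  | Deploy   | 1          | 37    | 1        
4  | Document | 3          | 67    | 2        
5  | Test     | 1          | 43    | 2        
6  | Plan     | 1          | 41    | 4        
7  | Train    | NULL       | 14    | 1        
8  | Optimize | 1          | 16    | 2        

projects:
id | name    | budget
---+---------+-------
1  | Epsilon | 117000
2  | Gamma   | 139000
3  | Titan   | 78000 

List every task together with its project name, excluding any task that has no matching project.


INNER JOIN keeps only tasks rows whose project_id matches an id in projects. Walk through each task:
  - task 1 (Setup): project_id=1 -> matches Epsilon
  - task 2 (Research): project_id=NULL, no match -> dropped
  - task 3 (Deploy): project_id=1 -> matches Epsilon
  - task 4 (Document): project_id=3 -> matches Titan
  - task 5 (Test): project_id=1 -> matches Epsilon
  - task 6 (Plan): project_id=1 -> matches Epsilon
  - task 7 (Train): project_id=NULL, no match -> dropped
  - task 8 (Optimize): project_id=1 -> matches Epsilon
So 2 of 8 rows are dropped.

SQL:
SELECT a.name, b.name AS project
FROM tasks a
INNER JOIN projects b ON a.project_id = b.id

Result:
name     | project
---------+--------
Setup    | Epsilon
Deploy   | Epsilon
Document | Titan  
Test     | Epsilon
Plan     | Epsilon
Optimize | Epsilon


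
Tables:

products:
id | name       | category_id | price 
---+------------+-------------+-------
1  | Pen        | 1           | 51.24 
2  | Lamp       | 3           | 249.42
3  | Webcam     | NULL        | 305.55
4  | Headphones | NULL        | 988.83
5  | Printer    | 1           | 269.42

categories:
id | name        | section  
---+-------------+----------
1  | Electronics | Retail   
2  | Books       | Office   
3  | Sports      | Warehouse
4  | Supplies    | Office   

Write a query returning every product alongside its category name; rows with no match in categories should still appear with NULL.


LEFT JOIN keeps every row from products (the left table); where category_id has no match in categories, the category columns become NULL. Walk through each product:
  - product 1 (Pen): category_id=1 -> matches Electronics
  - product 2 (Lamp): category_id=3 -> matches Sports
  - product 3 (Webcam): category_id=NULL, no match -> kept with NULL
  - product 4 (Headphones): category_id=NULL, no match -> kept with NULL
  - product 5 (Printer): category_id=1 -> matches Electronics
All 5 rows appear; 2 have NULL category.

SQL:
SELECT a.name, b.name AS category
FROM products a
LEFT JOIN categories b ON a.category_id = b.id

Result:
name       | category   
-----------+------------
Pen        | Electronics
Lamp       | Sports     
Webcam     | NULL       
Headphones | NULL       
Printer    | Electronics


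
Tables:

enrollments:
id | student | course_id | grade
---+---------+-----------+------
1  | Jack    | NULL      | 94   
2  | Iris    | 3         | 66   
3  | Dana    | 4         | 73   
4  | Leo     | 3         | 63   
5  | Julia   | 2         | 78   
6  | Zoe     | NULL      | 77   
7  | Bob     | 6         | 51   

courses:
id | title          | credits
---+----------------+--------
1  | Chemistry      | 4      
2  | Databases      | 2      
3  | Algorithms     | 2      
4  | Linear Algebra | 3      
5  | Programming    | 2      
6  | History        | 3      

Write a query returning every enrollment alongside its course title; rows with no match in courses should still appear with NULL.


LEFT JOIN keeps every row from enrollments (the left table); where course_id has no match in courses, the course columns become NULL. Walk through each enrollment:
  - enrollment 1 (Jack): course_id=NULL, no match -> kept with NULL
  - enrollment 2 (Iris): course_id=3 -> matches Algorithms
  - enrollment 3 (Dana): course_id=4 -> matches Linear Algebra
  - enrollment 4 (Leo): course_id=3 -> matches Algorithms
  - enrollment 5 (Julia): course_id=2 -> matches Databases
  - enrollment 6 (Zoe): course_id=NULL, no match -> kept with NULL
  - enrollment 7 (Bob): course_id=6 -> matches History
All 7 rows appear; 2 have NULL course.

SQL:
SELECT a.student, b.title AS course
FROM enrollments a
LEFT JOIN courses b ON a.course_id = b.id

Result:
student | course        
--------+---------------
Jack    | NULL          
Iris    | Algorithms    
Dana    | Linear Algebra
Leo     | Algorithms    
Julia   | Databases     
Zoe     | NULL          
Bob     | History       


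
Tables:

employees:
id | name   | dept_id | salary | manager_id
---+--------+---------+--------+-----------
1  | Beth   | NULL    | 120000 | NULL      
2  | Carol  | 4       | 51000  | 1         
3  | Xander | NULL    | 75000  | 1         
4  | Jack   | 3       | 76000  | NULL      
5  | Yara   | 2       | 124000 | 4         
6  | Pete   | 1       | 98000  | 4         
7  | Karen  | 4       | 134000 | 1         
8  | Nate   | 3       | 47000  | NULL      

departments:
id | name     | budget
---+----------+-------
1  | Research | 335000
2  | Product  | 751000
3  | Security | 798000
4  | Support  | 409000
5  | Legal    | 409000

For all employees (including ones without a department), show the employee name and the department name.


LEFT JOIN keeps every row from employees (the left table); where dept_id has no match in departments, the department columns become NULL. Walk through each employee:
  - employee 1 (Beth): dept_id=NULL, no match -> kept with NULL
  - employee 2 (Carol): dept_id=4 -> matches Support
  - employee 3 (Xander): dept_id=NULL, no match -> kept with NULL
  - employee 4 (Jack): dept_id=3 -> matches Security
  - employee 5 (Yara): dept_id=2 -> matches Product
  - employee 6 (Pete): dept_id=1 -> matches Research
  - employee 7 (Karen): dept_id=4 -> matches Support
  - employee 8 (Nate): dept_id=3 -> matches Security
All 8 rows appear; 2 have NULL department.

SQL:
SELECT a.name, b.name AS department
FROM employees a
LEFT JOIN departments b ON a.dept_id = b.id

Result:
name   | department
-------+-----------
Beth   | NULL      
Carol  | Support   
Xander | NULL      
Jack   | Security  
Yara   | Product   
Pete   | Research  
Karen  | Support   
Nate   | Security  


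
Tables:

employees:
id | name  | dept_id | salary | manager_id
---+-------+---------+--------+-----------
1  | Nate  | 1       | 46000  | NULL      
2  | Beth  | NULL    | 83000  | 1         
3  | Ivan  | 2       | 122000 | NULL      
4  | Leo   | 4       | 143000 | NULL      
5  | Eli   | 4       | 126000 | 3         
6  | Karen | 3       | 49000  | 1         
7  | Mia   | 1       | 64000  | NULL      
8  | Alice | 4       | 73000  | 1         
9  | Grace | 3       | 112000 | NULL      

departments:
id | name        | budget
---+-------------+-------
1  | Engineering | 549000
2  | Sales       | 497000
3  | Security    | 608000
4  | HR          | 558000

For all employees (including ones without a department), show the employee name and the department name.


LEFT JOIN keeps every row from employees (the left table); where dept_id has no match in departments, the department columns become NULL. Walk through each employee:
  - employee 1 (Nate): dept_id=1 -> matches Engineering
  - employee 2 (Beth): dept_id=NULL, no match -> kept with NULL
  - employee 3 (Ivan): dept_id=2 -> matches Sales
  - employee 4 (Leo): dept_id=4 -> matches HR
  - employee 5 (Eli): dept_id=4 -> matches HR
  - employee 6 (Karen): dept_id=3 -> matches Security
  - employee 7 (Mia): dept_id=1 -> matches Engineering
  - employee 8 (Alice): dept_id=4 -> matches HR
  - employee 9 (Grace): dept_id=3 -> matches Security
All 9 rows appear; 1 has NULL department.

SQL:
SELECT a.name, b.name AS department
FROM employees a
LEFT JOIN departments b ON a.dept_id = b.id

Result:
name  | department 
------+------------
Nate  | Engineering
Beth  | NULL       
Ivan  | Sales      
Leo   | HR         
Eli   | HR         
Karen | Security   
Mia   | Engineering
Alice | HR         
Grace | Security   


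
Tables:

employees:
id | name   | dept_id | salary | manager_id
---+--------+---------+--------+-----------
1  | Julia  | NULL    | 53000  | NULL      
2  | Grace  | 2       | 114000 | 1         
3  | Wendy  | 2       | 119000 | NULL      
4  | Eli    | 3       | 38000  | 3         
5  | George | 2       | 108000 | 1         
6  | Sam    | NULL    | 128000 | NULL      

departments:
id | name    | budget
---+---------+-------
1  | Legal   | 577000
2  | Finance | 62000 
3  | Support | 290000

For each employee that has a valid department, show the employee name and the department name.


INNER JOIN keeps only employees rows whose dept_id matches an id in departments. Walk through each employee:
  - employee 1 (Julia): dept_id=NULL, no match -> dropped
  - employee 2 (Grace): dept_id=2 -> matches Finance
  - employee 3 (Wendy): dept_id=2 -> matches Finance
  - employee 4 (Eli): dept_id=3 -> matches Support
  - employee 5 (George): dept_id=2 -> matches Finance
  - employee 6 (Sam): dept_id=NULL, no match -> dropped
So 2 of 6 rows are dropped.

SQL:
SELECT a.name, b.name AS department
FROM employees a
INNER JOIN departments b ON a.dept_id = b.id

Result:
name   | department
-------+-----------
Grace  | Finance   
Wendy  | Finance   
Eli    | Support   
George | Finance   


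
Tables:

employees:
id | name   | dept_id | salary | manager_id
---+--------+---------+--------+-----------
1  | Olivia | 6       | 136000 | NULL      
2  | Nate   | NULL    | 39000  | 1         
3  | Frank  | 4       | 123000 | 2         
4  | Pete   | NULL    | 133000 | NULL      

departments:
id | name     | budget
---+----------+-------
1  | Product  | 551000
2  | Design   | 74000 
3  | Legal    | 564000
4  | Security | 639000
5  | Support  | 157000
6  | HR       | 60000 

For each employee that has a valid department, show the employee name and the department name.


INNER JOIN keeps only employees rows whose dept_id matches an id in departments. Walk through each employee:
  - employee 1 (Olivia): dept_id=6 -> matches HR
  - employee 2 (Nate): dept_id=NULL, no match -> dropped
  - employee 3 (Frank): dept_id=4 -> matches Security
  - employee 4 (Pete): dept_id=NULL, no match -> dropped
So 2 of 4 rows are dropped.

SQL:
SELECT a.name, b.name AS department
FROM employees a
INNER JOIN departments b ON a.dept_id = b.id

Result:
name   | department
-------+-----------
Olivia | HR        
Frank  | Security  


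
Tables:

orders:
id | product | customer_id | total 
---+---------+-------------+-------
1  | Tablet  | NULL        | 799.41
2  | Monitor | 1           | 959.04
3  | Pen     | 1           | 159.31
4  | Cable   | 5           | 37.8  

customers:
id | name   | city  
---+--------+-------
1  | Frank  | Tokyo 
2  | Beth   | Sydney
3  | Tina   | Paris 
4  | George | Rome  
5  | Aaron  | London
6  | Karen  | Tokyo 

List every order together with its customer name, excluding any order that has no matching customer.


INNER JOIN keeps only orders rows whose customer_id matches an id in customers. Walk through each order:
  - order 1 (Tablet): customer_id=NULL, no match -> dropped
  - order 2 (Monitor): customer_id=1 -> matches Frank
  - order 3 (Pen): customer_id=1 -> matches Frank
  - order 4 (Cable): customer_id=5 -> matches Aaron
So 1 of 4 rows is dropped.

SQL:
SELECT a.product, b.name AS customer
FROM orders a
INNER JOIN customers b ON a.customer_id = b.id

Result:
product | customer
--------+---------
Monitor | Frank   
Pen     | Frank   
Cable   | Aaron   


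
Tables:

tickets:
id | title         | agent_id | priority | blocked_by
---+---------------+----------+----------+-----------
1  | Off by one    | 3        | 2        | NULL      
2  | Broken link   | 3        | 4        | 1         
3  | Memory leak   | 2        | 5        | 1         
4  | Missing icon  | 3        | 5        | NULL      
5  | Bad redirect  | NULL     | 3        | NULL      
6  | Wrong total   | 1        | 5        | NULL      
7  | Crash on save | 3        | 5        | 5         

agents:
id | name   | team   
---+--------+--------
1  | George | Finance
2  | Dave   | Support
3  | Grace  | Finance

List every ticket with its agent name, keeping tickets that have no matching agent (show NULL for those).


LEFT JOIN keeps every row from tickets (the left table); where agent_id has no match in agents, the agent columns become NULL. Walk through each ticket:
  - ticket 1 (Off by one): agent_id=3 -> matches Grace
  - ticket 2 (Broken link): agent_id=3 -> matches Grace
  - ticket 3 (Memory leak): agent_id=2 -> matches Dave
  - ticket 4 (Missing icon): agent_id=3 -> matches Grace
  - ticket 5 (Bad redirect): agent_id=NULL, no match -> kept with NULL
  - ticket 6 (Wrong total): agent_id=1 -> matches George
  - ticket 7 (Crash on save): agent_id=3 -> matches Grace
All 7 rows appear; 1 has NULL agent.

SQL:
SELECT a.title, b.name AS agent
FROM tickets a
LEFT JOIN agents b ON a.agent_id = b.id

Result:
title         | agent 
--------------+-------
Off by one    | Grace 
Broken link   | Grace 
Memory leak   | Dave  
Missing icon  | Grace 
Bad redirect  | NULL  
Wrong total   | George
Crash on save | Grace 


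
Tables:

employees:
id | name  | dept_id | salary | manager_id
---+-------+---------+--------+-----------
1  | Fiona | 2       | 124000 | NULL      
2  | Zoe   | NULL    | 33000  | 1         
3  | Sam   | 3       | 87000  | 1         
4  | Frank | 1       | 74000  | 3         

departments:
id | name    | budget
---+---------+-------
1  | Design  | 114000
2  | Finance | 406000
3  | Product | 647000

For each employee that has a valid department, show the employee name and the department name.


INNER JOIN keeps only employees rows whose dept_id matches an id in departments. Walk through each employee:
  - employee 1 (Fiona): dept_id=2 -> matches Finance
  - employee 2 (Zoe): dept_id=NULL, no match -> dropped
  - employee 3 (Sam): dept_id=3 -> matches Product
  - employee 4 (Frank): dept_id=1 -> matches Design
So 1 of 4 rows is dropped.

SQL:
SELECT a.name, b.name AS department
FROM employees a
INNER JOIN departments b ON a.dept_id = b.id

Result:
name  | department
------+-----------
Fiona | Finance   
Sam   | Product   
Frank | Design    


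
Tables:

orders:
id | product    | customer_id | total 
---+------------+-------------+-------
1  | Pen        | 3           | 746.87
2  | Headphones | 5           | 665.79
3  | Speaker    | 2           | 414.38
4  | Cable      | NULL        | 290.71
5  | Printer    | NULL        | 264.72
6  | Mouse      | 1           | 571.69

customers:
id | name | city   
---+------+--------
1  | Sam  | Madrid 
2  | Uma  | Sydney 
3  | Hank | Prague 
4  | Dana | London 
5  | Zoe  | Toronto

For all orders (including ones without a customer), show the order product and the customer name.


LEFT JOIN keeps every row from orders (the left table); where customer_id has no match in customers, the customer columns become NULL. Walk through each order:
  - order 1 (Pen): customer_id=3 -> matches Hank
  - order 2 (Headphones): customer_id=5 -> matches Zoe
  - order 3 (Speaker): customer_id=2 -> matches Uma
  - order 4 (Cable): customer_id=NULL, no match -> kept with NULL
  - order 5 (Printer): customer_id=NULL, no match -> kept with NULL
  - order 6 (Mouse): customer_id=1 -> matches Sam
All 6 rows appear; 2 have NULL customer.

SQL:
SELECT a.product, b.name AS customer
FROM orders a
LEFT JOIN customers b ON a.customer_id = b.id

Result:
product    | customer
-----------+---------
Pen        | Hank    
Headphones | Zoe     
Speaker    | Uma     
Cable      | NULL    
Printer    | NULL    
Mouse      | Sam     


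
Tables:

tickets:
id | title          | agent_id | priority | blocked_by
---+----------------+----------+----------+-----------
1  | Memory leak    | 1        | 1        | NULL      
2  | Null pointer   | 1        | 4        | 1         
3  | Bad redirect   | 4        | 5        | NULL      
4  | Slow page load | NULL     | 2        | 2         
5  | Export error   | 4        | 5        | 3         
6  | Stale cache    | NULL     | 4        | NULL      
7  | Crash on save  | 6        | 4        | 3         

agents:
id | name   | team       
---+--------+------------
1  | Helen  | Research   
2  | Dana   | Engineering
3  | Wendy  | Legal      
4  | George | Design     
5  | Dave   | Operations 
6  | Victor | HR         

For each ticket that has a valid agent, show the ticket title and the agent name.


INNER JOIN keeps only tickets rows whose agent_id matches an id in agents. Walk through each ticket:
  - ticket 1 (Memory leak): agent_id=1 -> matches Helen
  - ticket 2 (Null pointer): agent_id=1 -> matches Helen
  - ticket 3 (Bad redirect): agent_id=4 -> matches George
  - ticket 4 (Slow page load): agent_id=NULL, no match -> dropped
  - ticket 5 (Export error): agent_id=4 -> matches George
  - ticket 6 (Stale cache): agent_id=NULL, no match -> dropped
  - ticket 7 (Crash on save): agent_id=6 -> matches Victor
So 2 of 7 rows are dropped.

SQL:
SELECT a.title, b.name AS agent
FROM tickets a
INNER JOIN agents b ON a.agent_id = b.id

Result:
title         | agent 
--------------+-------
Memory leak   | Helen 
Null pointer  | Helen 
Bad redirect  | George
Export error  | George
Crash on save | Victor


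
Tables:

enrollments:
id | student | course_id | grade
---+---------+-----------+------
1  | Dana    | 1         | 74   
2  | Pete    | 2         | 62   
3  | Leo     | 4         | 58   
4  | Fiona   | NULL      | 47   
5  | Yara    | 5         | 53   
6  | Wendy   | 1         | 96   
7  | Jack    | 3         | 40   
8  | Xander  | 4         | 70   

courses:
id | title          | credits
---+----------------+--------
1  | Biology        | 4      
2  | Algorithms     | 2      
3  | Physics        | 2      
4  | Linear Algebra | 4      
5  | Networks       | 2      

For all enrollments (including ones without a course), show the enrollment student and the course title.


LEFT JOIN keeps every row from enrollments (the left table); where course_id has no match in courses, the course columns become NULL. Walk through each enrollment:
  - enrollment 1 (Dana): course_id=1 -> matches Biology
  - enrollment 2 (Pete): course_id=2 -> matches Algorithms
  - enrollment 3 (Leo): course_id=4 -> matches Linear Algebra
  - enrollment 4 (Fiona): course_id=NULL, no match -> kept with NULL
  - enrollment 5 (Yara): course_id=5 -> matches Networks
  - enrollment 6 (Wendy): course_id=1 -> matches Biology
  - enrollment 7 (Jack): course_id=3 -> matches Physics
  - enrollment 8 (Xander): course_id=4 -> matches Linear Algebra
All 8 rows appear; 1 has NULL course.

SQL:
SELECT a.student, b.title AS course
FROM enrollments a
LEFT JOIN courses b ON a.course_id = b.id

Result:
student | course        
--------+---------------
Dana    | Biology       
Pete    | Algorithms    
Leo     | Linear Algebra
Fiona   | NULL          
Yara    | Networks      
Wendy   | Biology       
Jack    | Physics       
Xander  | Linear Algebra


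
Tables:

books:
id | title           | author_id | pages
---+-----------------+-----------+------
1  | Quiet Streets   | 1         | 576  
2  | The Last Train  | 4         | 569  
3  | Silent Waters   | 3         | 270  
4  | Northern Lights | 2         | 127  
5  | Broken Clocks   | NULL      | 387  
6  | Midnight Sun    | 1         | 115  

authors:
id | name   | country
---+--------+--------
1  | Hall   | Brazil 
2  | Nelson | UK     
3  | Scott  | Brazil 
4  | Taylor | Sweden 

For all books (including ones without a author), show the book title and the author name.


LEFT JOIN keeps every row from books (the left table); where author_id has no match in authors, the author columns become NULL. Walk through each book:
  - book 1 (Quiet Streets): author_id=1 -> matches Hall
  - book 2 (The Last Train): author_id=4 -> matches Taylor
  - book 3 (Silent Waters): author_id=3 -> matches Scott
  - book 4 (Northern Lights): author_id=2 -> matches Nelson
  - book 5 (Broken Clocks): author_id=NULL, no match -> kept with NULL
  - book 6 (Midnight Sun): author_id=1 -> matches Hall
All 6 rows appear; 1 has NULL author.

SQL:
SELECT a.title, b.name AS author
FROM books a
LEFT JOIN authors b ON a.author_id = b.id

Result:
title           | author
----------------+-------
Quiet Streets   | Hall  
The Last Train  | Taylor
Silent Waters   | Scott 
Northern Lights | Nelson
Broken Clocks   | NULL  
Midnight Sun    | Hall  


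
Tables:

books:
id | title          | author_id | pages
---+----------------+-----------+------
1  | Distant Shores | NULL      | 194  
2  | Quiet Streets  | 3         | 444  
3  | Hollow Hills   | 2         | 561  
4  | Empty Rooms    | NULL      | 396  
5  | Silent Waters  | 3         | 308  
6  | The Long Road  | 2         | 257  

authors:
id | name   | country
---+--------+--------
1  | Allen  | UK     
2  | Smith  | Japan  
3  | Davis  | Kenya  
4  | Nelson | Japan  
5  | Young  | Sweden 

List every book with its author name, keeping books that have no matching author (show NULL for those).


LEFT JOIN keeps every row from books (the left table); where author_id has no match in authors, the author columns become NULL. Walk through each book:
  - book 1 (Distant Shores): author_id=NULL, no match -> kept with NULL
  - book 2 (Quiet Streets): author_id=3 -> matches Davis
  - book 3 (Hollow Hills): author_id=2 -> matches Smith
  - book 4 (Empty Rooms): author_id=NULL, no match -> kept with NULL
  - book 5 (Silent Waters): author_id=3 -> matches Davis
  - book 6 (The Long Road): author_id=2 -> matches Smith
All 6 rows appear; 2 have NULL author.

SQL:
SELECT a.title, b.name AS author
FROM books a
LEFT JOIN authors b ON a.author_id = b.id

Result:
title          | author
---------------+-------
Distant Shores | NULL  
Quiet Streets  | Davis 
Hollow Hills   | Smith 
Empty Rooms    | NULL  
Silent Waters  | Davis 
The Long Road  | Smith 


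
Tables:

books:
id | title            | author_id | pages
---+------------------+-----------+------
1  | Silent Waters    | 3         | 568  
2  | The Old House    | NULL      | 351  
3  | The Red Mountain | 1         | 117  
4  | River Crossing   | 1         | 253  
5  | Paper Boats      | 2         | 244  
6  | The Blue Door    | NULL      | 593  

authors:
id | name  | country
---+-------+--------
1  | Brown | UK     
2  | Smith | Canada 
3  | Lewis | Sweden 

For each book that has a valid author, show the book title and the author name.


INNER JOIN keeps only books rows whose author_id matches an id in authors. Walk through each book:
  - book 1 (Silent Waters): author_id=3 -> matches Lewis
  - book 2 (The Old House): author_id=NULL, no match -> dropped
  - book 3 (The Red Mountain): author_id=1 -> matches Brown
  - book 4 (River Crossing): author_id=1 -> matches Brown
  - book 5 (Paper Boats): author_id=2 -> matches Smith
  - book 6 (The Blue Door): author_id=NULL, no match -> dropped
So 2 of 6 rows are dropped.

SQL:
SELECT a.title, b.name AS author
FROM books a
INNER JOIN authors b ON a.author_id = b.id

Result:
title            | author
-----------------+-------
Silent Waters    | Lewis 
The Red Mountain | Brown 
River Crossing   | Brown 
Paper Boats      | Smith 


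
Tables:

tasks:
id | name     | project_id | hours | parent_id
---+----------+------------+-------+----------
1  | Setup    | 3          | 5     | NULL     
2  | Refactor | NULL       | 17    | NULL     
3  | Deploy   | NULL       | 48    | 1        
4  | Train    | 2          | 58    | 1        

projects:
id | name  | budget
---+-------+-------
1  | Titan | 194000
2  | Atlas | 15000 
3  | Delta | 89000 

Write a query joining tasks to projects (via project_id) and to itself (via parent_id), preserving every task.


Two LEFT JOINs from the same base table tasks: one to projects via project_id, one to tasks itself via parent_id. Both are LEFT so every task is preserved.
Match against projects:
  - task 1 (Setup): project_id=3 -> matches Delta
  - task 2 (Refactor): project_id=NULL, no match -> kept with NULL
  - task 3 (Deploy): project_id=NULL, no match -> kept with NULL
  - task 4 (Train): project_id=2 -> matches Atlas
Match against tasks (self):
  - task 1 (Setup): parent_id=NULL -> NULL
  - task 2 (Refactor): parent_id=NULL -> NULL
  - task 3 (Deploy): parent_id=1 -> Setup
  - task 4 (Train): parent_id=1 -> Setup

SQL:
SELECT a.name, b.name AS project, c.name AS parent
FROM tasks a
LEFT JOIN projects b ON a.project_id = b.id
LEFT JOIN tasks c ON a.parent_id = c.id

Result:
name     | project | parent
---------+---------+-------
Setup    | Delta   | NULL  
Refactor | NULL    | NULL  
Deploy   | NULL    | Setup 
Train    | Atlas   | Setup 


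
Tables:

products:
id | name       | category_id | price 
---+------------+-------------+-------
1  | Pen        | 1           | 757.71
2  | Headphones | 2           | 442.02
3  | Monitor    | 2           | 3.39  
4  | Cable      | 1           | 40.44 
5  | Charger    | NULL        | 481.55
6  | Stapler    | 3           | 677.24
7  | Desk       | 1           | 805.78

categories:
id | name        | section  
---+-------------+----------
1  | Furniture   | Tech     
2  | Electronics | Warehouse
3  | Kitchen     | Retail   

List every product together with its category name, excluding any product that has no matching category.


INNER JOIN keeps only products rows whose category_id matches an id in categories. Walk through each product:
  - product 1 (Pen): category_id=1 -> matches Furniture
  - product 2 (Headphones): category_id=2 -> matches Electronics
  - product 3 (Monitor): category_id=2 -> matches Electronics
  - product 4 (Cable): category_id=1 -> matches Furniture
  - product 5 (Charger): category_id=NULL, no match -> dropped
  - product 6 (Stapler): category_id=3 -> matches Kitchen
  - product 7 (Desk): category_id=1 -> matches Furniture
So 1 of 7 rows is dropped.

SQL:
SELECT a.name, b.name AS category
FROM products a
INNER JOIN categories b ON a.category_id = b.id

Result:
name       | category   
-----------+------------
Pen        | Furniture  
Headphones | Electronics
Monitor    | Electronics
Cable      | Furniture  
Stapler    | Kitchen    
Desk       | Furniture  


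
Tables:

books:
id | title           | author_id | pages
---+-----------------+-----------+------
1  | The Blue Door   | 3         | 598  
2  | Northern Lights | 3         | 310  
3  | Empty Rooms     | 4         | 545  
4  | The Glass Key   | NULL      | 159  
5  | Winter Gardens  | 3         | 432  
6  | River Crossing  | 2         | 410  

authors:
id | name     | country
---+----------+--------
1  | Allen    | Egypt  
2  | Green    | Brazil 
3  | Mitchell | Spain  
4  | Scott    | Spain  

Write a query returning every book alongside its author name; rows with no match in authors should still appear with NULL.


LEFT JOIN keeps every row from books (the left table); where author_id has no match in authors, the author columns become NULL. Walk through each book:
  - book 1 (The Blue Door): author_id=3 -> matches Mitchell
  - book 2 (Northern Lights): author_id=3 -> matches Mitchell
  - book 3 (Empty Rooms): author_id=4 -> matches Scott
  - book 4 (The Glass Key): author_id=NULL, no match -> kept with NULL
  - book 5 (Winter Gardens): author_id=3 -> matches Mitchell
  - book 6 (River Crossing): author_id=2 -> matches Green
All 6 rows appear; 1 has NULL author.

SQL:
SELECT a.title, b.name AS author
FROM books a
LEFT JOIN authors b ON a.author_id = b.id

Result:
title           | author  
----------------+---------
The Blue Door   | Mitchell
Northern Lights | Mitchell
Empty Rooms     | Scott   
The Glass Key   | NULL    
Winter Gardens  | Mitchell
River Crossing  | Green   


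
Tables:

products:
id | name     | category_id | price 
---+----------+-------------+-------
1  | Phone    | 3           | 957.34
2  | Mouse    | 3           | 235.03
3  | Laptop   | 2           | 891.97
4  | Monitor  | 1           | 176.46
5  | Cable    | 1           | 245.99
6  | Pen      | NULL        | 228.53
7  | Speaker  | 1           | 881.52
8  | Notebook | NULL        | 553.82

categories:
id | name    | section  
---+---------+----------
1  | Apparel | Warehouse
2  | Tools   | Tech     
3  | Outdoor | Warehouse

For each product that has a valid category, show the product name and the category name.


INNER JOIN keeps only products rows whose category_id matches an id in categories. Walk through each product:
  - product 1 (Phone): category_id=3 -> matches Outdoor
  - product 2 (Mouse): category_id=3 -> matches Outdoor
  - product 3 (Laptop): category_id=2 -> matches Tools
  - product 4 (Monitor): category_id=1 -> matches Apparel
  - product 5 (Cable): category_id=1 -> matches Apparel
  - product 6 (Pen): category_id=NULL, no match -> dropped
  - product 7 (Speaker): category_id=1 -> matches Apparel
  - product 8 (Notebook): category_id=NULL, no match -> dropped
So 2 of 8 rows are dropped.

SQL:
SELECT a.name, b.name AS category
FROM products a
INNER JOIN categories b ON a.category_id = b.id

Result:
name    | category
--------+---------
Phone   | Outdoor 
Mouse   | Outdoor 
Laptop  | Tools   
Monitor | Apparel 
Cable   | Apparel 
Speaker | Apparel 


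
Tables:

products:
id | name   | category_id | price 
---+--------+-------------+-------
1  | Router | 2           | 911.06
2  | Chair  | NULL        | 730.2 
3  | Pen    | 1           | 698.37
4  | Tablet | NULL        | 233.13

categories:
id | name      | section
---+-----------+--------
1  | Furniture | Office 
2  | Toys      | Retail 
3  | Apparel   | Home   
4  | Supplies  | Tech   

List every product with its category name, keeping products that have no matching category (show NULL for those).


LEFT JOIN keeps every row from products (the left table); where category_id has no match in categories, the category columns become NULL. Walk through each product:
  - product 1 (Router): category_id=2 -> matches Toys
  - product 2 (Chair): category_id=NULL, no match -> kept with NULL
  - product 3 (Pen): category_id=1 -> matches Furniture
  - product 4 (Tablet): category_id=NULL, no match -> kept with NULL
All 4 rows appear; 2 have NULL category.

SQL:
SELECT a.name, b.name AS category
FROM products a
LEFT JOIN categories b ON a.category_id = b.id

Result:
name   | category 
-------+----------
Router | Toys     
Chair  | NULL     
Pen    | Furniture
Tablet | NULL     


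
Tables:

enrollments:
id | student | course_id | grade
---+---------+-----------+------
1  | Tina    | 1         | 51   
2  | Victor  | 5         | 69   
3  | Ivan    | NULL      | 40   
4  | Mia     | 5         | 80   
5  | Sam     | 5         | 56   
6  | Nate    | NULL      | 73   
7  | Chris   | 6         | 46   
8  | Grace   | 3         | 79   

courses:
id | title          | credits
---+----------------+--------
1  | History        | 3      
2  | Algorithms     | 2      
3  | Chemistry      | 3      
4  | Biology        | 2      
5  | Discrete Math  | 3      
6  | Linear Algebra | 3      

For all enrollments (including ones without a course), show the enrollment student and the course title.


LEFT JOIN keeps every row from enrollments (the left table); where course_id has no match in courses, the course columns become NULL. Walk through each enrollment:
  - enrollment 1 (Tina): course_id=1 -> matches History
  - enrollment 2 (Victor): course_id=5 -> matches Discrete Math
  - enrollment 3 (Ivan): course_id=NULL, no match -> kept with NULL
  - enrollment 4 (Mia): course_id=5 -> matches Discrete Math
  - enrollment 5 (Sam): course_id=5 -> matches Discrete Math
  - enrollment 6 (Nate): course_id=NULL, no match -> kept with NULL
  - enrollment 7 (Chris): course_id=6 -> matches Linear Algebra
  - enrollment 8 (Grace): course_id=3 -> matches Chemistry
All 8 rows appear; 2 have NULL course.

SQL:
SELECT a.student, b.title AS course
FROM enrollments a
LEFT JOIN courses b ON a.course_id = b.id

Result:
student | course        
--------+---------------
Tina    | History       
Victor  | Discrete Math 
Ivan    | NULL          
Mia     | Discrete Math 
Sam     | Discrete Math 
Nate    | NULL          
Chris   | Linear Algebra
Grace   | Chemistry     


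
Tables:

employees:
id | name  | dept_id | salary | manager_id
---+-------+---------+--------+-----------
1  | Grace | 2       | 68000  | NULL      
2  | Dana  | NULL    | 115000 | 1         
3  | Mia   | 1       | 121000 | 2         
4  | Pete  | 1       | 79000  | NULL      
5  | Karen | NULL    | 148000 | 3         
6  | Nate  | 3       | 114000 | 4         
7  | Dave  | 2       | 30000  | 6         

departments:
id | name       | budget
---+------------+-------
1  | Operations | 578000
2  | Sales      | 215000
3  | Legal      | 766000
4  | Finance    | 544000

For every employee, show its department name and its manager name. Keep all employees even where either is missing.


Two LEFT JOINs from the same base table employees: one to departments via dept_id, one to employees itself via manager_id. Both are LEFT so every employee is preserved.
Match against departments:
  - employee 1 (Grace): dept_id=2 -> matches Sales
  - employee 2 (Dana): dept_id=NULL, no match -> kept with NULL
  - employee 3 (Mia): dept_id=1 -> matches Operations
  - employee 4 (Pete): dept_id=1 -> matches Operations
  - employee 5 (Karen): dept_id=NULL, no match -> kept with NULL
  - employee 6 (Nate): dept_id=3 -> matches Legal
  - employee 7 (Dave): dept_id=2 -> matches Sales
Match against employees (self):
  - employee 1 (Grace): manager_id=NULL -> NULL
  - employee 2 (Dana): manager_id=1 -> Grace
  - employee 3 (Mia): manager_id=2 -> Dana
  - employee 4 (Pete): manager_id=NULL -> NULL
  - employee 5 (Karen): manager_id=3 -> Mia
  - employee 6 (Nate): manager_id=4 -> Pete
  - employee 7 (Dave): manager_id=6 -> Nate

SQL:
SELECT a.name, b.name AS department, c.name AS manager
FROM employees a
LEFT JOIN departments b ON a.dept_id = b.id
LEFT JOIN employees c ON a.manager_id = c.id

Result:
name  | department | manager
------+------------+--------
Grace | Sales      | NULL   
Dana  | NULL       | Grace  
Mia   | Operations | Dana   
Pete  | Operations | NULL   
Karen | NULL       | Mia    
Nate  | Legal      | Pete   
Dave  | Sales      | Nate   


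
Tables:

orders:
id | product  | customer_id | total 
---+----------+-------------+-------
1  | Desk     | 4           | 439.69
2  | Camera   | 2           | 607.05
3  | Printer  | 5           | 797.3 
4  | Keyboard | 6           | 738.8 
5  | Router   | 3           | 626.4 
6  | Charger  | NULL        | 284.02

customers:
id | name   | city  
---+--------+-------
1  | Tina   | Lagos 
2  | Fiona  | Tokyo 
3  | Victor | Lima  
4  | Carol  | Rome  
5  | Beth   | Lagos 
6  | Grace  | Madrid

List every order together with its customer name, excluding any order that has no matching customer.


INNER JOIN keeps only orders rows whose customer_id matches an id in customers. Walk through each order:
  - order 1 (Desk): customer_id=4 -> matches Carol
  - order 2 (Camera): customer_id=2 -> matches Fiona
  - order 3 (Printer): customer_id=5 -> matches Beth
  - order 4 (Keyboard): customer_id=6 -> matches Grace
  - order 5 (Router): customer_id=3 -> matches Victor
  - order 6 (Charger): customer_id=NULL, no match -> dropped
So 1 of 6 rows is dropped.

SQL:
SELECT a.product, b.name AS customer
FROM orders a
INNER JOIN customers b ON a.customer_id = b.id

Result:
product  | customer
---------+---------
Desk     | Carol   
Camera   | Fiona   
Printer  | Beth    
Keyboard | Grace   
Router   | Victor  


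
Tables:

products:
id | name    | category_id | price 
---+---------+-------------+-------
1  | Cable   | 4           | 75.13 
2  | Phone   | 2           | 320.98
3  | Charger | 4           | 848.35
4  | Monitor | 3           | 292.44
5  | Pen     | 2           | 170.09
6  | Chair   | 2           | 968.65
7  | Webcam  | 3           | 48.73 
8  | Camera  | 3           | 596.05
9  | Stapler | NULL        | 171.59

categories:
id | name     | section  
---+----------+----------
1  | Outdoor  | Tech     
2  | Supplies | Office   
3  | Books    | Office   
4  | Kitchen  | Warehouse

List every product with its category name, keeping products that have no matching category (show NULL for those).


LEFT JOIN keeps every row from products (the left table); where category_id has no match in categories, the category columns become NULL. Walk through each product:
  - product 1 (Cable): category_id=4 -> matches Kitchen
  - product 2 (Phone): category_id=2 -> matches Supplies
  - product 3 (Charger): category_id=4 -> matches Kitchen
  - product 4 (Monitor): category_id=3 -> matches Books
  - product 5 (Pen): category_id=2 -> matches Supplies
  - product 6 (Chair): category_id=2 -> matches Supplies
  - product 7 (Webcam): category_id=3 -> matches Books
  - product 8 (Camera): category_id=3 -> matches Books
  - product 9 (Stapler): category_id=NULL, no match -> kept with NULL
All 9 rows appear; 1 has NULL category.

SQL:
SELECT a.name, b.name AS category
FROM products a
LEFT JOIN categories b ON a.category_id = b.id

Result:
name    | category
--------+---------
Cable   | Kitchen 
Phone   | Supplies
Charger | Kitchen 
Monitor | Books   
Pen     | Supplies
Chair   | Supplies
Webcam  | Books   
Camera  | Books   
Stapler | NULL    


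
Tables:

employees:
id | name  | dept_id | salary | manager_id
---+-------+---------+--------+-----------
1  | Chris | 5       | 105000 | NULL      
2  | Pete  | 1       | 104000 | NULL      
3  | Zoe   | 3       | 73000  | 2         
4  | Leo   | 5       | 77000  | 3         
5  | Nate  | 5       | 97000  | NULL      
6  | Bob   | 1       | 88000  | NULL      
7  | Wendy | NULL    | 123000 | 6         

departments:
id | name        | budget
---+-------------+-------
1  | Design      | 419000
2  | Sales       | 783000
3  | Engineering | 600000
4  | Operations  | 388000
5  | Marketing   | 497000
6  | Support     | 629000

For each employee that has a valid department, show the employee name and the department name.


INNER JOIN keeps only employees rows whose dept_id matches an id in departments. Walk through each employee:
  - employee 1 (Chris): dept_id=5 -> matches Marketing
  - employee 2 (Pete): dept_id=1 -> matches Design
  - employee 3 (Zoe): dept_id=3 -> matches Engineering
  - employee 4 (Leo): dept_id=5 -> matches Marketing
  - employee 5 (Nate): dept_id=5 -> matches Marketing
  - employee 6 (Bob): dept_id=1 -> matches Design
  - employee 7 (Wendy): dept_id=NULL, no match -> dropped
So 1 of 7 rows is dropped.

SQL:
SELECT a.name, b.name AS department
FROM employees a
INNER JOIN departments b ON a.dept_id = b.id

Result:
name  | department 
------+------------
Chris | Marketing  
Pete  | Design     
Zoe   | Engineering
Leo   | Marketing  
Nate  | Marketing  
Bob   | Design     


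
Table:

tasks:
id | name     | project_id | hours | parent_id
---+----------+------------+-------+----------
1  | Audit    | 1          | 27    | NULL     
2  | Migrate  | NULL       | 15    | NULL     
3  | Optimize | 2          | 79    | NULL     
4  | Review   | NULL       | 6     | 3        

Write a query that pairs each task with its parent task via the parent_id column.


This is a self-join: tasks is joined to a second copy of itself, matching each row's parent_id to another row's id. Use LEFT JOIN so rows with parent_id=NULL are kept.
  - task 1 (Audit): parent_id=NULL -> NULL
  - task 2 (Migrate): parent_id=NULL -> NULL
  - task 3 (Optimize): parent_id=NULL -> NULL
  - task 4 (Review): parent_id=3 -> Optimize

SQL:
SELECT a.name AS item, b.name AS parent
FROM tasks a
LEFT JOIN tasks b ON a.parent_id = b.id

Result:
item     | parent  
---------+---------
Audit    | NULL    
Migrate  | NULL    
Optimize | NULL    
Review   | Optimize


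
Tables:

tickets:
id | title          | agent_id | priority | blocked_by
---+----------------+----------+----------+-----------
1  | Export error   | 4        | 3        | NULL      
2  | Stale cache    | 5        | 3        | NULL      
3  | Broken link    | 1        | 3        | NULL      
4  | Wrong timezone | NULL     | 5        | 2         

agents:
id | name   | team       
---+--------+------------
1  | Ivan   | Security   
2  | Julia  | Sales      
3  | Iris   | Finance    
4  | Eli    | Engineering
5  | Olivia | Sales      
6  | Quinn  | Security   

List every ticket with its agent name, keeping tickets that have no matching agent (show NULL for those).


LEFT JOIN keeps every row from tickets (the left table); where agent_id has no match in agents, the agent columns become NULL. Walk through each ticket:
  - ticket 1 (Export error): agent_id=4 -> matches Eli
  - ticket 2 (Stale cache): agent_id=5 -> matches Olivia
  - ticket 3 (Broken link): agent_id=1 -> matches Ivan
  - ticket 4 (Wrong timezone): agent_id=NULL, no match -> kept with NULL
All 4 rows appear; 1 has NULL agent.

SQL:
SELECT a.title, b.name AS agent
FROM tickets a
LEFT JOIN agents b ON a.agent_id = b.id

Result:
title          | agent 
---------------+-------
Export error   | Eli   
Stale cache    | Olivia
Broken link    | Ivan  
Wrong timezone | NULL  
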